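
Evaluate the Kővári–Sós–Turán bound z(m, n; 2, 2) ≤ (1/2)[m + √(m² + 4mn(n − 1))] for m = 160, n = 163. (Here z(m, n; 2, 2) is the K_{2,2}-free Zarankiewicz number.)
z(160, 163; 2, 2) ≤ (1/2)[160 + √(160² + 4·160·163·162)] = (1/2)[160 + √16925440] = 2137.027

Kővári–Sós–Turán: let r_1, ..., r_160 be the row sums and z = Σ r_i the total number of 1s. Each pair of columns can share at most one row with both entries 1 (else a 2×2 all-ones block appears), so Σ_i C(r_i, 2) ≤ C(163, 2) = 13203. By convexity Σ_i C(r_i, 2) ≥ 160·C(z/160, 2) = z(z − 160)/(2·160), giving z² − 160z − 160·163·162 ≤ 0 and hence z ≤ (1/2)[160 + √(25600 + 4·4224960)] = (1/2)[160 + √16925440] ≈ (1/2)(160 + 4114.054) = 2137.027.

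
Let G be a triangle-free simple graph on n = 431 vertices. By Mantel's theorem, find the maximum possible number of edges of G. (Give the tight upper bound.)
ex(431, K_3) = ⌊431^2/4⌋ = 46440

Mantel (1907): a triangle-free graph on n vertices has at most ⌊n^2/4⌋ edges, with equality for the complete bipartite graph K_{⌊n/2⌋, ⌈n/2⌉}. For n = 431: ⌊431^2/4⌋ = ⌊185761/4⌋ = 46440. The extremal graph is K_{215, 216}, which has 215·216 = 46440 edges.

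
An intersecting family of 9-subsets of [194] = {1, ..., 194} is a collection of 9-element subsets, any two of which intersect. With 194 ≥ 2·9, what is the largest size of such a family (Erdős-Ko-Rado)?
max |F| = C(193, 8) = 41219164704168

Erdős-Ko-Rado (1961): when n ≥ 2k, max |F| = C(n−1, k−1). The bound is attained by the star {A : i ∈ A} for any fixed i ∈ [n]. Here C(194−1, 9−1) = C(193, 8) = 41219164704168.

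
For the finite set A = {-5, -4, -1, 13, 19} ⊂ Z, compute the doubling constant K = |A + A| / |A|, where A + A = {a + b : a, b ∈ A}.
K = |A + A| / |A| = 15/5 = 3

Enumerate A + A = {a + b : a, b ∈ A}. With |A| = 5, there are |A|^2 = 25 ordered sum pairs; collecting distinct values, A + A = {-10, -9, -8, -6, -5, -2, 8, 9, 12, 14, 15, 18, 26, 32, 38}, so |A + A| = 15. Thus K = 15/5 = 3. For comparison, the minimum possible |A + A| over all 5-element sets is 2·5 − 1 = 9 (so min K = 9/5), attained only by arithmetic progressions.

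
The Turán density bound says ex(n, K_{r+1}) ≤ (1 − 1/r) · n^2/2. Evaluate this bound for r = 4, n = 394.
Turán density bound = (3/4) · 394^2/2 = 116427/2 ≈ 58213.5

Turán's theorem: ex(n, K_{r+1}) is achieved by the complete r-partite Turán graph T(n, r) with parts as balanced as possible, and is at most (1 − 1/r) · n^2/2. For r = 4, n = 394: the density bound is (3/4) · 155236/2 = 116427/2 ≈ 58213.5. The integer-valued extremum is e(T(394, 4)) = 58213, which is strictly less than the density bound 116427/2 since 4 ∤ 394 (the parts of T(394, 4) cannot all be equal).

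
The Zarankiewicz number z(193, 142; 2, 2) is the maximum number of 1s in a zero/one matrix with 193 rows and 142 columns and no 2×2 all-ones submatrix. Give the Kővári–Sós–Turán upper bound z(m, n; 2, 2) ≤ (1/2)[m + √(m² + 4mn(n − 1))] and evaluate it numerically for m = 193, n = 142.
z(193, 142; 2, 2) ≤ (1/2)[193 + √(193² + 4·193·142·141)] = (1/2)[193 + √15494233] = 2064.6357

Kővári–Sós–Turán: let r_1, ..., r_193 be the row sums and z = Σ r_i the total number of 1s. Each pair of columns can share at most one row with both entries 1 (else a 2×2 all-ones block appears), so Σ_i C(r_i, 2) ≤ C(142, 2) = 10011. By convexity Σ_i C(r_i, 2) ≥ 193·C(z/193, 2) = z(z − 193)/(2·193), giving z² − 193z − 193·142·141 ≤ 0 and hence z ≤ (1/2)[193 + √(37249 + 4·3864246)] = (1/2)[193 + √15494233] ≈ (1/2)(193 + 3936.2715) = 2064.6357.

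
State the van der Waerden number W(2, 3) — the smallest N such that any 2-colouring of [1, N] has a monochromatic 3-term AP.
W(2, 3) = 9

Lower bound: the 2-colouring RRBBRRBB of {1, ..., 8} (R at positions {1, 2, 5, 6}, B at {3, 4, 7, 8}) contains no monochromatic 3-term AP, so W(2, 3) > 8. Upper bound: a case analysis on any 2-colouring of {1, ..., 9} forces such an AP. Hence W(2, 3) = 9.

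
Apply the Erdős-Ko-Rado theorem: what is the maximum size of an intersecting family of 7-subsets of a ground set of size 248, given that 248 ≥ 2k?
max |F| = C(247, 6) = 296672379003

The Erdős-Ko-Rado theorem states: for n ≥ 2k, an intersecting family of k-subsets of an n-element set has size at most C(n − 1, k − 1), with equality for 'star' families {A ⊆ [n] : |A| = k, i ∈ A} (fix an element i). For n = 248, k = 7: C(247, 6) = 296672379003.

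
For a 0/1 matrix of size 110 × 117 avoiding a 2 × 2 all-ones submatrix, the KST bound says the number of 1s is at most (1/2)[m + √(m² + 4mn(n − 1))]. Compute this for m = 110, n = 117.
z(110, 117; 2, 2) ≤ (1/2)[110 + √(110² + 4·110·117·116)] = (1/2)[110 + √5983780] = 1278.0883

Kővári–Sós–Turán: let r_1, ..., r_110 be the row sums and z = Σ r_i the total number of 1s. Each pair of columns can share at most one row with both entries 1 (else a 2×2 all-ones block appears), so Σ_i C(r_i, 2) ≤ C(117, 2) = 6786. By convexity Σ_i C(r_i, 2) ≥ 110·C(z/110, 2) = z(z − 110)/(2·110), giving z² − 110z − 110·117·116 ≤ 0 and hence z ≤ (1/2)[110 + √(12100 + 4·1492920)] = (1/2)[110 + √5983780] ≈ (1/2)(110 + 2446.1766) = 1278.0883.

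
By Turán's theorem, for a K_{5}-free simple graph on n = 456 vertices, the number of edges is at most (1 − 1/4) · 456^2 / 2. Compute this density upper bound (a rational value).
Turán density bound = (3/4) · 456^2/2 = 77976

Turán's theorem: ex(n, K_{r+1}) is achieved by the complete r-partite Turán graph T(n, r) with parts as balanced as possible, and is at most (1 − 1/r) · n^2/2. For r = 4, n = 456: the density bound is (3/4) · 207936/2 = 77976. Since 4 ∣ 456, the Turán graph T(456, 4) has parts of equal size 114, and its edge count e(T(456, 4)) = 77976 attains the density bound exactly.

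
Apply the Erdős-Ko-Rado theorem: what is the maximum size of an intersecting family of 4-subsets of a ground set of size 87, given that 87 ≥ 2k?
max |F| = C(86, 3) = 102340

The Erdős-Ko-Rado theorem states: for n ≥ 2k, an intersecting family of k-subsets of an n-element set has size at most C(n − 1, k − 1), with equality for 'star' families {A ⊆ [n] : |A| = k, i ∈ A} (fix an element i). For n = 87, k = 4: C(86, 3) = 102340.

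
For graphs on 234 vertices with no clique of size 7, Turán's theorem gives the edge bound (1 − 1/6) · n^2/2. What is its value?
Turán density bound = (5/6) · 234^2/2 = 22815

Turán's theorem: ex(n, K_{r+1}) is achieved by the complete r-partite Turán graph T(n, r) with parts as balanced as possible, and is at most (1 − 1/r) · n^2/2. For r = 6, n = 234: the density bound is (5/6) · 54756/2 = 22815. Since 6 ∣ 234, the Turán graph T(234, 6) has parts of equal size 39, and its edge count e(T(234, 6)) = 22815 attains the density bound exactly.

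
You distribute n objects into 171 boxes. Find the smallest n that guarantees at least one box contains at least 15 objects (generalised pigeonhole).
n = (15 − 1)·171 + 1 = 2395

By the generalised pigeonhole principle, to guarantee some box contains ≥ r objects we need more than (r − 1) · k objects total. Threshold: n = (r − 1) · k + 1. With r = 15 and k = 171: n = 14 · 171 + 1 = 2394 + 1 = 2395. For n = 2394 = 14 · 171, we can put exactly 14 objects in every box, avoiding 15 in any single one — so 2395 is tight.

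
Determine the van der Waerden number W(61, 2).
W(61, 2) = 61 + 1 = 62

A 2-term AP is any pair of integers, so a monochromatic 2-AP exists iff some colour is used at least twice. With 61 colours, the colouring i ↦ i on {1, ..., 61} uses each colour once, avoiding any monochromatic pair, so W(61, 2) > 61. For {1, ..., 62}, pigeonhole forces two integers of the same colour, which form a monochromatic 2-AP. Hence W(61, 2) = 62.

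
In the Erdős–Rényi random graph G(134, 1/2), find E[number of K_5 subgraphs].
E[# K_5] = C(134, 5) · (1/2)^C(5, 2) = 333859526 / 2^10 = 166929763/512 ≈ 326034.693359

For each 5-subset S of vertices (there are C(134, 5) = 333859526 such S), let X_S = 1 if S induces a K_5 (all C(5, 2) = 10 edges present). Then P(X_S = 1) = (1/2)^10 = 1/1024. By linearity of expectation, E[# K_5] = C(134, 5) · (1/2)^10 = 333859526 / 1024 = 166929763/512 ≈ 326034.693359.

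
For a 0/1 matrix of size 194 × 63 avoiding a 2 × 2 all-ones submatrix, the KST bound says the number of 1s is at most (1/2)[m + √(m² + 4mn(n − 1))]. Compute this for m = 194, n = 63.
z(194, 63; 2, 2) ≤ (1/2)[194 + √(194² + 4·194·63·62)] = (1/2)[194 + √3068692] = 972.8841

Kővári–Sós–Turán: let r_1, ..., r_194 be the row sums and z = Σ r_i the total number of 1s. Each pair of columns can share at most one row with both entries 1 (else a 2×2 all-ones block appears), so Σ_i C(r_i, 2) ≤ C(63, 2) = 1953. By convexity Σ_i C(r_i, 2) ≥ 194·C(z/194, 2) = z(z − 194)/(2·194), giving z² − 194z − 194·63·62 ≤ 0 and hence z ≤ (1/2)[194 + √(37636 + 4·757764)] = (1/2)[194 + √3068692] ≈ (1/2)(194 + 1751.7682) = 972.8841.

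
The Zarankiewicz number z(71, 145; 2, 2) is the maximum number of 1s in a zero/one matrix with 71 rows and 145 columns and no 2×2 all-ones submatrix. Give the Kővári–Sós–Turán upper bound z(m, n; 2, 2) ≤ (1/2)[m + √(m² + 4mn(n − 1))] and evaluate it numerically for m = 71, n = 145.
z(71, 145; 2, 2) ≤ (1/2)[71 + √(71² + 4·71·145·144)] = (1/2)[71 + √5934961] = 1253.5888

Kővári–Sós–Turán: let r_1, ..., r_71 be the row sums and z = Σ r_i the total number of 1s. Each pair of columns can share at most one row with both entries 1 (else a 2×2 all-ones block appears), so Σ_i C(r_i, 2) ≤ C(145, 2) = 10440. By convexity Σ_i C(r_i, 2) ≥ 71·C(z/71, 2) = z(z − 71)/(2·71), giving z² − 71z − 71·145·144 ≤ 0 and hence z ≤ (1/2)[71 + √(5041 + 4·1482480)] = (1/2)[71 + √5934961] ≈ (1/2)(71 + 2436.1775) = 1253.5888.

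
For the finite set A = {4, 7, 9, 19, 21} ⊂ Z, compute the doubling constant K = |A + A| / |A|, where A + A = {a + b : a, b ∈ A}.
K = |A + A| / |A| = 14/5

Enumerate A + A = {a + b : a, b ∈ A}. With |A| = 5, there are |A|^2 = 25 ordered sum pairs; collecting distinct values, A + A = {8, 11, 13, 14, 16, 18, 23, 25, 26, 28, 30, 38, 40, 42}, so |A + A| = 14. Thus K = 14/5. For comparison, the minimum possible |A + A| over all 5-element sets is 2·5 − 1 = 9 (so min K = 9/5), attained only by arithmetic progressions.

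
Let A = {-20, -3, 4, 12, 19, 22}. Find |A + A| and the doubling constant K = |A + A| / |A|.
K = |A + A| / |A| = 20/6 = 10/3

Enumerate A + A = {a + b : a, b ∈ A}. With |A| = 6, there are |A|^2 = 36 ordered sum pairs; collecting distinct values, A + A = {-40, -23, -16, -8, -6, -1, 1, 2, 8, 9, 16, 19, 23, 24, 26, 31, 34, 38, 41, 44}, so |A + A| = 20. Thus K = 20/6 = 10/3. For comparison, the minimum possible |A + A| over all 6-element sets is 2·6 − 1 = 11 (so min K = 11/6), attained only by arithmetic progressions.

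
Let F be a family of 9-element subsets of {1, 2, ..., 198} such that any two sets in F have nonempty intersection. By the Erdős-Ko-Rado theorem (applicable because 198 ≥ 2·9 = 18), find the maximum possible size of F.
max |F| = C(197, 8) = 48717346033720

Erdős-Ko-Rado (1961): when n ≥ 2k, max |F| = C(n−1, k−1). The bound is attained by the star {A : i ∈ A} for any fixed i ∈ [n]. Here C(198−1, 9−1) = C(197, 8) = 48717346033720.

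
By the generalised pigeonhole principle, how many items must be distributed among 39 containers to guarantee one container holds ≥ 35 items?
n = (35 − 1)·39 + 1 = 1327

By the generalised pigeonhole principle, to guarantee some box contains ≥ r objects we need more than (r − 1) · k objects total. Threshold: n = (r − 1) · k + 1. With r = 35 and k = 39: n = 34 · 39 + 1 = 1326 + 1 = 1327. For n = 1326 = 34 · 39, we can put exactly 34 objects in every box, avoiding 35 in any single one — so 1327 is tight.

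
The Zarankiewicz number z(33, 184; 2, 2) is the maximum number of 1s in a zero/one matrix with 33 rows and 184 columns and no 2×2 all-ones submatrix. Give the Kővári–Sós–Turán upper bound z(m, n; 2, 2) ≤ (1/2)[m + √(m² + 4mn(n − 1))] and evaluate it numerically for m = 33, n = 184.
z(33, 184; 2, 2) ≤ (1/2)[33 + √(33² + 4·33·184·183)] = (1/2)[33 + √4445793] = 1070.7525

Kővári–Sós–Turán: let r_1, ..., r_33 be the row sums and z = Σ r_i the total number of 1s. Each pair of columns can share at most one row with both entries 1 (else a 2×2 all-ones block appears), so Σ_i C(r_i, 2) ≤ C(184, 2) = 16836. By convexity Σ_i C(r_i, 2) ≥ 33·C(z/33, 2) = z(z − 33)/(2·33), giving z² − 33z − 33·184·183 ≤ 0 and hence z ≤ (1/2)[33 + √(1089 + 4·1111176)] = (1/2)[33 + √4445793] ≈ (1/2)(33 + 2108.5049) = 1070.7525.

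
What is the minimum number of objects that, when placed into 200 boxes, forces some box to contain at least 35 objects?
n = (35 − 1)·200 + 1 = 6801

By the generalised pigeonhole principle, to guarantee some box contains ≥ r objects we need more than (r − 1) · k objects total. Threshold: n = (r − 1) · k + 1. With r = 35 and k = 200: n = 34 · 200 + 1 = 6800 + 1 = 6801. For n = 6800 = 34 · 200, we can put exactly 34 objects in every box, avoiding 35 in any single one — so 6801 is tight.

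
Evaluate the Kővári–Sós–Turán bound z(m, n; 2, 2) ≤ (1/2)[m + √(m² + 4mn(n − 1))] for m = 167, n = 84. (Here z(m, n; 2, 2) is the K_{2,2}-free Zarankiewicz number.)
z(167, 84; 2, 2) ≤ (1/2)[167 + √(167² + 4·167·84·83)] = (1/2)[167 + √4685185] = 1165.7644

Kővári–Sós–Turán: let r_1, ..., r_167 be the row sums and z = Σ r_i the total number of 1s. Each pair of columns can share at most one row with both entries 1 (else a 2×2 all-ones block appears), so Σ_i C(r_i, 2) ≤ C(84, 2) = 3486. By convexity Σ_i C(r_i, 2) ≥ 167·C(z/167, 2) = z(z − 167)/(2·167), giving z² − 167z − 167·84·83 ≤ 0 and hence z ≤ (1/2)[167 + √(27889 + 4·1164324)] = (1/2)[167 + √4685185] ≈ (1/2)(167 + 2164.5288) = 1165.7644.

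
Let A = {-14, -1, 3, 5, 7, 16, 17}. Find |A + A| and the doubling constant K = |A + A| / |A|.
K = |A + A| / |A| = 25/7

Enumerate A + A = {a + b : a, b ∈ A}. With |A| = 7, there are |A|^2 = 49 ordered sum pairs; collecting distinct values, A + A = {-28, -15, -11, -9, -7, -2, 2, 3, 4, 6, 8, 10, 12, 14, 15, 16, 19, 20, 21, 22, 23, 24, 32, 33, 34}, so |A + A| = 25. Thus K = 25/7. For comparison, the minimum possible |A + A| over all 7-element sets is 2·7 − 1 = 13 (so min K = 13/7), attained only by arithmetic progressions.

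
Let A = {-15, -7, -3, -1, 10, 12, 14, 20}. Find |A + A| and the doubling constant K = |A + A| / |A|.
K = |A + A| / |A| = 30/8 = 15/4

Enumerate A + A = {a + b : a, b ∈ A}. With |A| = 8, there are |A|^2 = 64 ordered sum pairs; collecting distinct values, A + A = {-30, -22, -18, -16, -14, -10, -8, -6, -5, -4, -3, -2, -1, 3, 5, 7, 9, 11, 13, 17, 19, 20, 22, 24, 26, 28, 30, 32, 34, 40}, so |A + A| = 30. Thus K = 30/8 = 15/4. For comparison, the minimum possible |A + A| over all 8-element sets is 2·8 − 1 = 15 (so min K = 15/8), attained only by arithmetic progressions.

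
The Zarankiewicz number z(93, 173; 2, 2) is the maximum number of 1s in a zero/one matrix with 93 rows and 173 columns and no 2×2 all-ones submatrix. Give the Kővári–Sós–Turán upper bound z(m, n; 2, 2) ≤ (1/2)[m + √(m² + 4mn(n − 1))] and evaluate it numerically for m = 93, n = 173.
z(93, 173; 2, 2) ≤ (1/2)[93 + √(93² + 4·93·173·172)] = (1/2)[93 + √11077881] = 1710.6725

Kővári–Sós–Turán: let r_1, ..., r_93 be the row sums and z = Σ r_i the total number of 1s. Each pair of columns can share at most one row with both entries 1 (else a 2×2 all-ones block appears), so Σ_i C(r_i, 2) ≤ C(173, 2) = 14878. By convexity Σ_i C(r_i, 2) ≥ 93·C(z/93, 2) = z(z − 93)/(2·93), giving z² − 93z − 93·173·172 ≤ 0 and hence z ≤ (1/2)[93 + √(8649 + 4·2767308)] = (1/2)[93 + √11077881] ≈ (1/2)(93 + 3328.3451) = 1710.6725.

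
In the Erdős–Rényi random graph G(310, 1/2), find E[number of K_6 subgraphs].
E[# K_6] = C(310, 6) · (1/2)^C(6, 2) = 1174080931485 / 2^15 ≈ 35830106.551666

For each 6-subset S of vertices (there are C(310, 6) = 1174080931485 such S), let X_S = 1 if S induces a K_6 (all C(6, 2) = 15 edges present). Then P(X_S = 1) = (1/2)^15 = 1/32768. By linearity of expectation, E[# K_6] = C(310, 6) · (1/2)^15 = 1174080931485 / 32768 ≈ 35830106.551666.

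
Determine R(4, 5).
R(4, 5) = 25

Lower bound: an explicit 2-colouring of K_{24} (typically a Paley-type or other structured construction) avoids a red K_4 and a blue K_5, showing R(4, 5) > 24.
Upper bound: the simple Erdős–Szekeres recurrence only gives R(4, 5) ≤ 32; the tight bound R(4, 5) ≤ 25 requires a sharper case analysis (or computer search) of 2-colourings of K_{25}.
Hence R(4, 5) = 25.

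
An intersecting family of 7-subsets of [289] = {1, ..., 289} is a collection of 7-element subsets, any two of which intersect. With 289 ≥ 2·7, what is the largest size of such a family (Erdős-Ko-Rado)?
max |F| = C(288, 6) = 752068773456

The Erdős-Ko-Rado theorem states: for n ≥ 2k, an intersecting family of k-subsets of an n-element set has size at most C(n − 1, k − 1), with equality for 'star' families {A ⊆ [n] : |A| = k, i ∈ A} (fix an element i). For n = 289, k = 7: C(288, 6) = 752068773456.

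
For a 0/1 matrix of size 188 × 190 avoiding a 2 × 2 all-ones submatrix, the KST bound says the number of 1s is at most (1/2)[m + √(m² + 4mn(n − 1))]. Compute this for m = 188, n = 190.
z(188, 190; 2, 2) ≤ (1/2)[188 + √(188² + 4·188·190·189)] = (1/2)[188 + √27039664] = 2693.9838

Kővári–Sós–Turán: let r_1, ..., r_188 be the row sums and z = Σ r_i the total number of 1s. Each pair of columns can share at most one row with both entries 1 (else a 2×2 all-ones block appears), so Σ_i C(r_i, 2) ≤ C(190, 2) = 17955. By convexity Σ_i C(r_i, 2) ≥ 188·C(z/188, 2) = z(z − 188)/(2·188), giving z² − 188z − 188·190·189 ≤ 0 and hence z ≤ (1/2)[188 + √(35344 + 4·6751080)] = (1/2)[188 + √27039664] ≈ (1/2)(188 + 5199.9677) = 2693.9838.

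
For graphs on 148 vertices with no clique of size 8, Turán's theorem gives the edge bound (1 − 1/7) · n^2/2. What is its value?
Turán density bound = (6/7) · 148^2/2 = 65712/7 ≈ 9387.4286

Turán's theorem: ex(n, K_{r+1}) is achieved by the complete r-partite Turán graph T(n, r) with parts as balanced as possible, and is at most (1 − 1/r) · n^2/2. For r = 7, n = 148: the density bound is (6/7) · 21904/2 = 65712/7 ≈ 9387.4286. The integer-valued extremum is e(T(148, 7)) = 9387, which is strictly less than the density bound 65712/7 since 7 ∤ 148 (the parts of T(148, 7) cannot all be equal).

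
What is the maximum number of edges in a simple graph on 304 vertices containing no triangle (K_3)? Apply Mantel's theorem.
ex(304, K_3) = ⌊304^2/4⌋ = 23104

Mantel (1907): a triangle-free graph on n vertices has at most ⌊n^2/4⌋ edges, with equality for the complete bipartite graph K_{⌊n/2⌋, ⌈n/2⌉}. For n = 304: ⌊304^2/4⌋ = ⌊92416/4⌋ = 23104. The extremal graph is K_{152, 152}, which has 152·152 = 23104 edges.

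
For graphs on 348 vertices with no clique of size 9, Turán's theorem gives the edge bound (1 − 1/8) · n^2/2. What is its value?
Turán density bound = (7/8) · 348^2/2 = 52983

Turán's theorem: ex(n, K_{r+1}) is achieved by the complete r-partite Turán graph T(n, r) with parts as balanced as possible, and is at most (1 − 1/r) · n^2/2. For r = 8, n = 348: the density bound is (7/8) · 121104/2 = 52983. The integer-valued extremum is e(T(348, 8)) = 52982, which is strictly less than the density bound 52983 since 8 ∤ 348 (the parts of T(348, 8) cannot all be equal).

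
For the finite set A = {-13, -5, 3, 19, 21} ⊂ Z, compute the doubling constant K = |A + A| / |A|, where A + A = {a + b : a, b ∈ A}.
K = |A + A| / |A| = 13/5

Enumerate A + A = {a + b : a, b ∈ A}. With |A| = 5, there are |A|^2 = 25 ordered sum pairs; collecting distinct values, A + A = {-26, -18, -10, -2, 6, 8, 14, 16, 22, 24, 38, 40, 42}, so |A + A| = 13. Thus K = 13/5. For comparison, the minimum possible |A + A| over all 5-element sets is 2·5 − 1 = 9 (so min K = 9/5), attained only by arithmetic progressions.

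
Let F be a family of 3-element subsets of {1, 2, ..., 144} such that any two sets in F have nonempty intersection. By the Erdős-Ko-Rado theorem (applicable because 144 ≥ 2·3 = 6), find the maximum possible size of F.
max |F| = C(143, 2) = 10153

Erdős-Ko-Rado (1961): when n ≥ 2k, max |F| = C(n−1, k−1). The bound is attained by the star {A : i ∈ A} for any fixed i ∈ [n]. Here C(144−1, 3−1) = C(143, 2) = 10153.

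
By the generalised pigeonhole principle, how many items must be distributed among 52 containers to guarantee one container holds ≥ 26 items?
n = (26 − 1)·52 + 1 = 1301

By the generalised pigeonhole principle, to guarantee some box contains ≥ r objects we need more than (r − 1) · k objects total. Threshold: n = (r − 1) · k + 1. With r = 26 and k = 52: n = 25 · 52 + 1 = 1300 + 1 = 1301. For n = 1300 = 25 · 52, we can put exactly 25 objects in every box, avoiding 26 in any single one — so 1301 is tight.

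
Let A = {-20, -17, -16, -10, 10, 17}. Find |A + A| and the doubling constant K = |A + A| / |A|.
K = |A + A| / |A| = 20/6 = 10/3

Enumerate A + A = {a + b : a, b ∈ A}. With |A| = 6, there are |A|^2 = 36 ordered sum pairs; collecting distinct values, A + A = {-40, -37, -36, -34, -33, -32, -30, -27, -26, -20, -10, -7, -6, -3, 0, 1, 7, 20, 27, 34}, so |A + A| = 20. Thus K = 20/6 = 10/3. For comparison, the minimum possible |A + A| over all 6-element sets is 2·6 − 1 = 11 (so min K = 11/6), attained only by arithmetic progressions.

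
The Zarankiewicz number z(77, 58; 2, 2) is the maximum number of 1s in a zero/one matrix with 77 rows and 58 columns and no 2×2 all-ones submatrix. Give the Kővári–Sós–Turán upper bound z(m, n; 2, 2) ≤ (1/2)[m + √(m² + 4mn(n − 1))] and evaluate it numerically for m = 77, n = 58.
z(77, 58; 2, 2) ≤ (1/2)[77 + √(77² + 4·77·58·57)] = (1/2)[77 + √1024177] = 544.5082

Kővári–Sós–Turán: let r_1, ..., r_77 be the row sums and z = Σ r_i the total number of 1s. Each pair of columns can share at most one row with both entries 1 (else a 2×2 all-ones block appears), so Σ_i C(r_i, 2) ≤ C(58, 2) = 1653. By convexity Σ_i C(r_i, 2) ≥ 77·C(z/77, 2) = z(z − 77)/(2·77), giving z² − 77z − 77·58·57 ≤ 0 and hence z ≤ (1/2)[77 + √(5929 + 4·254562)] = (1/2)[77 + √1024177] ≈ (1/2)(77 + 1012.0163) = 544.5082.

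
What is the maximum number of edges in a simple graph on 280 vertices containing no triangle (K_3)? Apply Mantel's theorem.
ex(280, K_3) = ⌊280^2/4⌋ = 19600

Mantel (1907): a triangle-free graph on n vertices has at most ⌊n^2/4⌋ edges, with equality for the complete bipartite graph K_{⌊n/2⌋, ⌈n/2⌉}. For n = 280: ⌊280^2/4⌋ = ⌊78400/4⌋ = 19600. The extremal graph is K_{140, 140}, which has 140·140 = 19600 edges.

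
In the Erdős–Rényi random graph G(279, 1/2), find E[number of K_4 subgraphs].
E[# K_4] = C(279, 4) · (1/2)^C(4, 2) = 247073751 / 2^6 = 3860527.359375

For each 4-subset S of vertices (there are C(279, 4) = 247073751 such S), let X_S = 1 if S induces a K_4 (all C(4, 2) = 6 edges present). Then P(X_S = 1) = (1/2)^6 = 1/64. By linearity of expectation, E[# K_4] = C(279, 4) · (1/2)^6 = 247073751 / 64 = 3860527.359375.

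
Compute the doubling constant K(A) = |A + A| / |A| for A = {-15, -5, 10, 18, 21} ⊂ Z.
K = |A + A| / |A| = 15/5 = 3

Enumerate A + A = {a + b : a, b ∈ A}. With |A| = 5, there are |A|^2 = 25 ordered sum pairs; collecting distinct values, A + A = {-30, -20, -10, -5, 3, 5, 6, 13, 16, 20, 28, 31, 36, 39, 42}, so |A + A| = 15. Thus K = 15/5 = 3. For comparison, the minimum possible |A + A| over all 5-element sets is 2·5 − 1 = 9 (so min K = 9/5), attained only by arithmetic progressions.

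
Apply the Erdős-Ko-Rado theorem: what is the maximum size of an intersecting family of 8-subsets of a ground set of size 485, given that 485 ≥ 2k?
max |F| = C(484, 7) = 1181840090201056

The Erdős-Ko-Rado theorem states: for n ≥ 2k, an intersecting family of k-subsets of an n-element set has size at most C(n − 1, k − 1), with equality for 'star' families {A ⊆ [n] : |A| = k, i ∈ A} (fix an element i). For n = 485, k = 8: C(484, 7) = 1181840090201056.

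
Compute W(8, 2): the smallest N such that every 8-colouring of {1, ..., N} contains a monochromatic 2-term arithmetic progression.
W(8, 2) = 8 + 1 = 9

A 2-term AP is any pair of integers, so a monochromatic 2-AP exists iff some colour is used at least twice. With 8 colours, the colouring i ↦ i on {1, ..., 8} uses each colour once, avoiding any monochromatic pair, so W(8, 2) > 8. For {1, ..., 9}, pigeonhole forces two integers of the same colour, which form a monochromatic 2-AP. Hence W(8, 2) = 9.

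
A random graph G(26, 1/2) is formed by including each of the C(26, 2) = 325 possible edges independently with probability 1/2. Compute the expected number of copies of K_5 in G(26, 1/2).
E[# K_5] = C(26, 5) · (1/2)^C(5, 2) = 65780 / 2^10 = 16445/256 ≈ 64.238281

For each 5-subset S of vertices (there are C(26, 5) = 65780 such S), let X_S = 1 if S induces a K_5 (all C(5, 2) = 10 edges present). Then P(X_S = 1) = (1/2)^10 = 1/1024. By linearity of expectation, E[# K_5] = C(26, 5) · (1/2)^10 = 65780 / 1024 = 16445/256 ≈ 64.238281.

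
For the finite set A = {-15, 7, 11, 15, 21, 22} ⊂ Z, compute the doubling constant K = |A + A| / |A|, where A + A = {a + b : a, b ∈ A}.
K = |A + A| / |A| = 20/6 = 10/3

Enumerate A + A = {a + b : a, b ∈ A}. With |A| = 6, there are |A|^2 = 36 ordered sum pairs; collecting distinct values, A + A = {-30, -8, -4, 0, 6, 7, 14, 18, 22, 26, 28, 29, 30, 32, 33, 36, 37, 42, 43, 44}, so |A + A| = 20. Thus K = 20/6 = 10/3. For comparison, the minimum possible |A + A| over all 6-element sets is 2·6 − 1 = 11 (so min K = 11/6), attained only by arithmetic progressions.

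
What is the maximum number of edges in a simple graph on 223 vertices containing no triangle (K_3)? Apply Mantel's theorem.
ex(223, K_3) = ⌊223^2/4⌋ = 12432

Mantel (1907): a triangle-free graph on n vertices has at most ⌊n^2/4⌋ edges, with equality for the complete bipartite graph K_{⌊n/2⌋, ⌈n/2⌉}. For n = 223: ⌊223^2/4⌋ = ⌊49729/4⌋ = 12432. The extremal graph is K_{111, 112}, which has 111·112 = 12432 edges.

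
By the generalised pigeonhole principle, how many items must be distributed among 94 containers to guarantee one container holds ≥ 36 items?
n = (36 − 1)·94 + 1 = 3291

By the generalised pigeonhole principle, to guarantee some box contains ≥ r objects we need more than (r − 1) · k objects total. Threshold: n = (r − 1) · k + 1. With r = 36 and k = 94: n = 35 · 94 + 1 = 3290 + 1 = 3291. For n = 3290 = 35 · 94, we can put exactly 35 objects in every box, avoiding 36 in any single one — so 3291 is tight.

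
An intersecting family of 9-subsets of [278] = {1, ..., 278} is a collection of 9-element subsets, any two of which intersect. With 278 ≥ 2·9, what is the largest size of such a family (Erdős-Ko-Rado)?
max |F| = C(277, 8) = 776276055576450

Erdős-Ko-Rado (1961): when n ≥ 2k, max |F| = C(n−1, k−1). The bound is attained by the star {A : i ∈ A} for any fixed i ∈ [n]. Here C(278−1, 9−1) = C(277, 8) = 776276055576450.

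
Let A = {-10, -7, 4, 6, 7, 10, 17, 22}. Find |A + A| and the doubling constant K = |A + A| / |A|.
K = |A + A| / |A| = 31/8

Enumerate A + A = {a + b : a, b ∈ A}. With |A| = 8, there are |A|^2 = 64 ordered sum pairs; collecting distinct values, A + A = {-20, -17, -14, -6, -4, -3, -1, 0, 3, 7, 8, 10, 11, 12, 13, 14, 15, 16, 17, 20, 21, 23, 24, 26, 27, 28, 29, 32, 34, 39, 44}, so |A + A| = 31. Thus K = 31/8. For comparison, the minimum possible |A + A| over all 8-element sets is 2·8 − 1 = 15 (so min K = 15/8), attained only by arithmetic progressions.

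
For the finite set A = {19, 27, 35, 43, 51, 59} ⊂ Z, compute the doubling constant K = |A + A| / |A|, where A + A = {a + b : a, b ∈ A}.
K = |A + A| / |A| = 11/6

Enumerate A + A = {a + b : a, b ∈ A}. With |A| = 6, there are |A|^2 = 36 ordered sum pairs; collecting distinct values, A + A = {38, 46, 54, 62, 70, 78, 86, 94, 102, 110, 118}, so |A + A| = 11. Thus K = 11/6. Here |A + A| = 2|A| − 1 = 11, the minimum possible — so K = 11/6 is minimal, which holds iff A is an arithmetic progression.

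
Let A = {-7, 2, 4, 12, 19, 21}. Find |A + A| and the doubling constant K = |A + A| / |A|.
K = |A + A| / |A| = 19/6

Enumerate A + A = {a + b : a, b ∈ A}. With |A| = 6, there are |A|^2 = 36 ordered sum pairs; collecting distinct values, A + A = {-14, -5, -3, 4, 5, 6, 8, 12, 14, 16, 21, 23, 24, 25, 31, 33, 38, 40, 42}, so |A + A| = 19. Thus K = 19/6. For comparison, the minimum possible |A + A| over all 6-element sets is 2·6 − 1 = 11 (so min K = 11/6), attained only by arithmetic progressions.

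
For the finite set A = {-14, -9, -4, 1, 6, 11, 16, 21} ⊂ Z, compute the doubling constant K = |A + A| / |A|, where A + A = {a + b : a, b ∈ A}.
K = |A + A| / |A| = 15/8

Enumerate A + A = {a + b : a, b ∈ A}. With |A| = 8, there are |A|^2 = 64 ordered sum pairs; collecting distinct values, A + A = {-28, -23, -18, -13, -8, -3, 2, 7, 12, 17, 22, 27, 32, 37, 42}, so |A + A| = 15. Thus K = 15/8. Here |A + A| = 2|A| − 1 = 15, the minimum possible — so K = 15/8 is minimal, which holds iff A is an arithmetic progression.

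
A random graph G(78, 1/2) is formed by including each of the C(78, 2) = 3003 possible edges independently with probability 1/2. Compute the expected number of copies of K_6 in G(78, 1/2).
E[# K_6] = C(78, 6) · (1/2)^C(6, 2) = 256851595 / 2^15 ≈ 7838.488617

For each 6-subset S of vertices (there are C(78, 6) = 256851595 such S), let X_S = 1 if S induces a K_6 (all C(6, 2) = 15 edges present). Then P(X_S = 1) = (1/2)^15 = 1/32768. By linearity of expectation, E[# K_6] = C(78, 6) · (1/2)^15 = 256851595 / 32768 ≈ 7838.488617.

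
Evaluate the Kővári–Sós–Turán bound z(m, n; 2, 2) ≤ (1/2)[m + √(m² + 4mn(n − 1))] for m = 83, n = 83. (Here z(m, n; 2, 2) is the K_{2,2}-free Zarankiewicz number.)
z(83, 83; 2, 2) ≤ (1/2)[83 + √(83² + 4·83·83·82)] = (1/2)[83 + √2266481] = 794.2418

Kővári–Sós–Turán: let r_1, ..., r_83 be the row sums and z = Σ r_i the total number of 1s. Each pair of columns can share at most one row with both entries 1 (else a 2×2 all-ones block appears), so Σ_i C(r_i, 2) ≤ C(83, 2) = 3403. By convexity Σ_i C(r_i, 2) ≥ 83·C(z/83, 2) = z(z − 83)/(2·83), giving z² − 83z − 83·83·82 ≤ 0 and hence z ≤ (1/2)[83 + √(6889 + 4·564898)] = (1/2)[83 + √2266481] ≈ (1/2)(83 + 1505.4836) = 794.2418.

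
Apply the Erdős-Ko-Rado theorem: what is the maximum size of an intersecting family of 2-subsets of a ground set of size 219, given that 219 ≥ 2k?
max |F| = C(218, 1) = 218

The Erdős-Ko-Rado theorem states: for n ≥ 2k, an intersecting family of k-subsets of an n-element set has size at most C(n − 1, k − 1), with equality for 'star' families {A ⊆ [n] : |A| = k, i ∈ A} (fix an element i). For n = 219, k = 2: C(218, 1) = 218.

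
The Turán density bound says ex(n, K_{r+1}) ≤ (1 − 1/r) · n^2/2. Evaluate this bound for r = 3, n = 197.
Turán density bound = (2/3) · 197^2/2 = 38809/3 ≈ 12936.3333

Turán's theorem: ex(n, K_{r+1}) is achieved by the complete r-partite Turán graph T(n, r) with parts as balanced as possible, and is at most (1 − 1/r) · n^2/2. For r = 3, n = 197: the density bound is (2/3) · 38809/2 = 38809/3 ≈ 12936.3333. The integer-valued extremum is e(T(197, 3)) = 12936, which is strictly less than the density bound 38809/3 since 3 ∤ 197 (the parts of T(197, 3) cannot all be equal).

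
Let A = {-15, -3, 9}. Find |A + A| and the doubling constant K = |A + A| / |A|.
K = |A + A| / |A| = 5/3

Enumerate A + A = {a + b : a, b ∈ A}. With |A| = 3, there are |A|^2 = 9 ordered sum pairs; collecting distinct values, A + A = {-30, -18, -6, 6, 18}, so |A + A| = 5. Thus K = 5/3. Here |A + A| = 2|A| − 1 = 5, the minimum possible — so K = 5/3 is minimal, which holds iff A is an arithmetic progression.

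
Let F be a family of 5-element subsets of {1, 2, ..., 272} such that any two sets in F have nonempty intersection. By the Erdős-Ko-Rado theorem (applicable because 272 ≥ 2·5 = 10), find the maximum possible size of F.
max |F| = C(271, 4) = 219790485

Erdős-Ko-Rado (1961): when n ≥ 2k, max |F| = C(n−1, k−1). The bound is attained by the star {A : i ∈ A} for any fixed i ∈ [n]. Here C(272−1, 5−1) = C(271, 4) = 219790485.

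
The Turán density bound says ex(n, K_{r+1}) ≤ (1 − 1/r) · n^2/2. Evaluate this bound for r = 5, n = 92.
Turán density bound = (4/5) · 92^2/2 = 16928/5 ≈ 3385.6

Turán's theorem: ex(n, K_{r+1}) is achieved by the complete r-partite Turán graph T(n, r) with parts as balanced as possible, and is at most (1 − 1/r) · n^2/2. For r = 5, n = 92: the density bound is (4/5) · 8464/2 = 16928/5 ≈ 3385.6. The integer-valued extremum is e(T(92, 5)) = 3385, which is strictly less than the density bound 16928/5 since 5 ∤ 92 (the parts of T(92, 5) cannot all be equal).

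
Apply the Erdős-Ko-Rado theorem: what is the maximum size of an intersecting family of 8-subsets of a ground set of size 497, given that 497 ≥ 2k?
max |F| = C(496, 7) = 1404341991932880

Erdős-Ko-Rado (1961): when n ≥ 2k, max |F| = C(n−1, k−1). The bound is attained by the star {A : i ∈ A} for any fixed i ∈ [n]. Here C(497−1, 8−1) = C(496, 7) = 1404341991932880.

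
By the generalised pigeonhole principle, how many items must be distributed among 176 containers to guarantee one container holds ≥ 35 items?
n = (35 − 1)·176 + 1 = 5985

By the generalised pigeonhole principle, to guarantee some box contains ≥ r objects we need more than (r − 1) · k objects total. Threshold: n = (r − 1) · k + 1. With r = 35 and k = 176: n = 34 · 176 + 1 = 5984 + 1 = 5985. For n = 5984 = 34 · 176, we can put exactly 34 objects in every box, avoiding 35 in any single one — so 5985 is tight.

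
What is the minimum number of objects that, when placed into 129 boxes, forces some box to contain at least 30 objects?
n = (30 − 1)·129 + 1 = 3742

By the generalised pigeonhole principle, to guarantee some box contains ≥ r objects we need more than (r − 1) · k objects total. Threshold: n = (r − 1) · k + 1. With r = 30 and k = 129: n = 29 · 129 + 1 = 3741 + 1 = 3742. For n = 3741 = 29 · 129, we can put exactly 29 objects in every box, avoiding 30 in any single one — so 3742 is tight.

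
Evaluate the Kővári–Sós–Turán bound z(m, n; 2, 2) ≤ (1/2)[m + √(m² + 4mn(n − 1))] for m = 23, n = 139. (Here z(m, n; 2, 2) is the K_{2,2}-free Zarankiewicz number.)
z(23, 139; 2, 2) ≤ (1/2)[23 + √(23² + 4·23·139·138)] = (1/2)[23 + √1765273] = 675.8179

Kővári–Sós–Turán: let r_1, ..., r_23 be the row sums and z = Σ r_i the total number of 1s. Each pair of columns can share at most one row with both entries 1 (else a 2×2 all-ones block appears), so Σ_i C(r_i, 2) ≤ C(139, 2) = 9591. By convexity Σ_i C(r_i, 2) ≥ 23·C(z/23, 2) = z(z − 23)/(2·23), giving z² − 23z − 23·139·138 ≤ 0 and hence z ≤ (1/2)[23 + √(529 + 4·441186)] = (1/2)[23 + √1765273] ≈ (1/2)(23 + 1328.6358) = 675.8179.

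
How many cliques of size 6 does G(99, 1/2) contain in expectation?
E[# K_6] = C(99, 6) · (1/2)^C(6, 2) = 1120529256 / 2^15 = 140066157/4096 ≈ 34195.839111

For each 6-subset S of vertices (there are C(99, 6) = 1120529256 such S), let X_S = 1 if S induces a K_6 (all C(6, 2) = 15 edges present). Then P(X_S = 1) = (1/2)^15 = 1/32768. By linearity of expectation, E[# K_6] = C(99, 6) · (1/2)^15 = 1120529256 / 32768 = 140066157/4096 ≈ 34195.839111.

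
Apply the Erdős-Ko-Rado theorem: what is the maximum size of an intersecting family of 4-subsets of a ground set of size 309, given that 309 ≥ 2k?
max |F| = C(308, 3) = 4822356

The Erdős-Ko-Rado theorem states: for n ≥ 2k, an intersecting family of k-subsets of an n-element set has size at most C(n − 1, k − 1), with equality for 'star' families {A ⊆ [n] : |A| = k, i ∈ A} (fix an element i). For n = 309, k = 4: C(308, 3) = 4822356.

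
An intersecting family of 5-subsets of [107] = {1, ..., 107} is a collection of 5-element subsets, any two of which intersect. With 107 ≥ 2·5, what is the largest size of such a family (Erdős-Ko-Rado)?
max |F| = C(106, 4) = 4967690

Erdős-Ko-Rado (1961): when n ≥ 2k, max |F| = C(n−1, k−1). The bound is attained by the star {A : i ∈ A} for any fixed i ∈ [n]. Here C(107−1, 5−1) = C(106, 4) = 4967690.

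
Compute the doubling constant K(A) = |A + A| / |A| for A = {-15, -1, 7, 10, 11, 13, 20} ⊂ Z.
K = |A + A| / |A| = 26/7

Enumerate A + A = {a + b : a, b ∈ A}. With |A| = 7, there are |A|^2 = 49 ordered sum pairs; collecting distinct values, A + A = {-30, -16, -8, -5, -4, -2, 5, 6, 9, 10, 12, 14, 17, 18, 19, 20, 21, 22, 23, 24, 26, 27, 30, 31, 33, 40}, so |A + A| = 26. Thus K = 26/7. For comparison, the minimum possible |A + A| over all 7-element sets is 2·7 − 1 = 13 (so min K = 13/7), attained only by arithmetic progressions.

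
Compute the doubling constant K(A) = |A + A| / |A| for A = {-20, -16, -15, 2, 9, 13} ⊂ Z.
K = |A + A| / |A| = 20/6 = 10/3

Enumerate A + A = {a + b : a, b ∈ A}. With |A| = 6, there are |A|^2 = 36 ordered sum pairs; collecting distinct values, A + A = {-40, -36, -35, -32, -31, -30, -18, -14, -13, -11, -7, -6, -3, -2, 4, 11, 15, 18, 22, 26}, so |A + A| = 20. Thus K = 20/6 = 10/3. For comparison, the minimum possible |A + A| over all 6-element sets is 2·6 − 1 = 11 (so min K = 11/6), attained only by arithmetic progressions.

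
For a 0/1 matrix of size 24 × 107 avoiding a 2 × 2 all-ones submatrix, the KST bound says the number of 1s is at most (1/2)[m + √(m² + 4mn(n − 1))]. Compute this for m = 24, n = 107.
z(24, 107; 2, 2) ≤ (1/2)[24 + √(24² + 4·24·107·106)] = (1/2)[24 + √1089408] = 533.8735

Kővári–Sós–Turán: let r_1, ..., r_24 be the row sums and z = Σ r_i the total number of 1s. Each pair of columns can share at most one row with both entries 1 (else a 2×2 all-ones block appears), so Σ_i C(r_i, 2) ≤ C(107, 2) = 5671. By convexity Σ_i C(r_i, 2) ≥ 24·C(z/24, 2) = z(z − 24)/(2·24), giving z² − 24z − 24·107·106 ≤ 0 and hence z ≤ (1/2)[24 + √(576 + 4·272208)] = (1/2)[24 + √1089408] ≈ (1/2)(24 + 1043.7471) = 533.8735.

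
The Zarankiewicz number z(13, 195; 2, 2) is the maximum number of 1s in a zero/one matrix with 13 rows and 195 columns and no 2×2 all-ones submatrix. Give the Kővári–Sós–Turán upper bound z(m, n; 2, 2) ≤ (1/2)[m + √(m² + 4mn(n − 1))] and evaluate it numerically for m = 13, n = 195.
z(13, 195; 2, 2) ≤ (1/2)[13 + √(13² + 4·13·195·194)] = (1/2)[13 + √1967329] = 707.8075

Kővári–Sós–Turán: let r_1, ..., r_13 be the row sums and z = Σ r_i the total number of 1s. Each pair of columns can share at most one row with both entries 1 (else a 2×2 all-ones block appears), so Σ_i C(r_i, 2) ≤ C(195, 2) = 18915. By convexity Σ_i C(r_i, 2) ≥ 13·C(z/13, 2) = z(z − 13)/(2·13), giving z² − 13z − 13·195·194 ≤ 0 and hence z ≤ (1/2)[13 + √(169 + 4·491790)] = (1/2)[13 + √1967329] ≈ (1/2)(13 + 1402.6151) = 707.8075.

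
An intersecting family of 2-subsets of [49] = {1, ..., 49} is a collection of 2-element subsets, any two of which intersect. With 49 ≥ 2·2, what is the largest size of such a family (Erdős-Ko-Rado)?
max |F| = C(48, 1) = 48

Erdős-Ko-Rado (1961): when n ≥ 2k, max |F| = C(n−1, k−1). The bound is attained by the star {A : i ∈ A} for any fixed i ∈ [n]. Here C(49−1, 2−1) = C(48, 1) = 48.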